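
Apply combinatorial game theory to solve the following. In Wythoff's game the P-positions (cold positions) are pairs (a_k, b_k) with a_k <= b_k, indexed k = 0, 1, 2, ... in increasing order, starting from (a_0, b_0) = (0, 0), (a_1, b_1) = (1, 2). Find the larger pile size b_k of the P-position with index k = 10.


By Wythoff's theorem, a_k = floor(k * phi) and b_k = floor(k * phi^2) = a_k + k, where phi = (1 + sqrt(5))/2 is the golden ratio.
phi = (1 + sqrt(5))/2 = 1.618034
phi^2 = phi + 1 = 2.618034
k = 10
k * phi^2 = 10 * 2.618034 = 26.180340
b_10 = floor(k * phi^2) = 26 (check: a_10 + k = 16 + 10 = 26)

26


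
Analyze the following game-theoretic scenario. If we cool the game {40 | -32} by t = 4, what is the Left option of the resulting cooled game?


Original game: {40 | -32} (a switch {a | b} with a > b).
Cooling by t (for t below the temperature (a - b)/2 = 36) taxes each move by t: {a | b} cooled by t is {a - t | b + t}.
Cooling amount: t = 4
Cooled Left option: 40 - 4 = 36
Cooled Right option: -32 + 4 = -28
Cooled game: {36 | -28}
Left option = 36

36


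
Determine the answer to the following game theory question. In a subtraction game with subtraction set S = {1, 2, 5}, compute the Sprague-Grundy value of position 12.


The subtraction set is S = {1, 2, 5}.
G(k) = mex{ G(k - s) : s in S, s <= k }. We compute iteratively: G(0) = 0.
G(1) = mex({0}) = 1
G(2) = mex({0, 1}) = 2
G(3) = mex({1, 2}) = 0
G(4) = mex({0, 2}) = 1
G(5) = mex({0, 1}) = 2
G(6) = mex({1, 2}) = 0
G(7) = mex({0, 2}) = 1
Observe that G(3)..G(7) = 0, 1, 2, 0, 1 repeats G(0)..G(4) = 0, 1, 2, 0, 1.
For k >= max(S) = 5, G(k) is determined by the previous 5 values G(k-5)..G(k-1); a window of 5 consecutive values has recurred shifted by 3, so by induction G(k + 3) = G(k) for all k >= 0: the sequence is periodic from the start with period 3.
One period: G(0..2) = 0, 1, 2.
12 mod 3 = 0, so G(12) = G(0) = 0.

0


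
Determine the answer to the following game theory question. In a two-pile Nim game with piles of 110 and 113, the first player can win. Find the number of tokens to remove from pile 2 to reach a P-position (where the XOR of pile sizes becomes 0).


Piles: 110 and 113
Current XOR: 110 XOR 113 = 31 (non-zero, so this is an N-position).
To make the XOR zero, we need to find a move that balances the piles.
For pile 2 (size 113): target = 113 XOR 31 = 110
We reduce pile 2 from 113 to 110.
Tokens removed: 113 - 110 = 3
Verification: 110 XOR 110 = 0

3


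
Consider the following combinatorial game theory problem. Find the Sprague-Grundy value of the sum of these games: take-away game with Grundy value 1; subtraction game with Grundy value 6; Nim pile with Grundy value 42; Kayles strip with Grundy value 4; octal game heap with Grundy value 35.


By the Sprague-Grundy theorem, the Grundy value of a sum of games is the XOR of individual Grundy values.
take-away game: Grundy value = 1. Running XOR: 0 XOR 1 = 1
subtraction game: Grundy value = 6. Running XOR: 1 XOR 6 = 7
Nim pile: Grundy value = 42. Running XOR: 7 XOR 42 = 45
Kayles strip: Grundy value = 4. Running XOR: 45 XOR 4 = 41
octal game heap: Grundy value = 35. Running XOR: 41 XOR 35 = 10
The combined Grundy value is 10.

10


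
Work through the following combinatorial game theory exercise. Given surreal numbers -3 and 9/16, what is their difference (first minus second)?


x = -3, y = 9/16
Converting to common denominator: 16
x = -48/16, y = 9/16
x - y = -3 - 9/16 = -57/16

-57/16


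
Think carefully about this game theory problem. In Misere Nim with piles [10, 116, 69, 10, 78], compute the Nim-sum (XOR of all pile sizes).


We need the XOR (exclusive or) of all pile sizes.
After XOR-ing pile 1 (size 10): 0 XOR 10 = 10
After XOR-ing pile 2 (size 116): 10 XOR 116 = 126
After XOR-ing pile 3 (size 69): 126 XOR 69 = 59
After XOR-ing pile 4 (size 10): 59 XOR 10 = 49
After XOR-ing pile 5 (size 78): 49 XOR 78 = 127
The Nim-value of this position is 127.

127


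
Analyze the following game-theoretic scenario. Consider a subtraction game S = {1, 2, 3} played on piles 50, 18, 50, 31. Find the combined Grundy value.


Subtraction set: {1, 2, 3}
For this subtraction set, G(n) = n mod 4 (period = max + 1 = 4).
Pile 1 (size 50): G(50) = 50 mod 4 = 2
Pile 2 (size 18): G(18) = 18 mod 4 = 2
Pile 3 (size 50): G(50) = 50 mod 4 = 2
Pile 4 (size 31): G(31) = 31 mod 4 = 3
Total Grundy value = XOR of all: 2 XOR 2 XOR 2 XOR 3 = 1

1


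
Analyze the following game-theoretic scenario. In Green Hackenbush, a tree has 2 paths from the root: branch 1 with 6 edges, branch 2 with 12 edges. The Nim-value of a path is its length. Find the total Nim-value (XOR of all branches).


The tree has 2 branches from the ground vertex.
In Green Hackenbush, the Nim-value of a simple path of length k is k.
Branch 1: length 6, Nim-value = 6
Branch 2: length 12, Nim-value = 12
Total Nim-value = XOR of all branch values:
0 XOR 6 = 6
6 XOR 12 = 10
Nim-value of the tree = 10

10


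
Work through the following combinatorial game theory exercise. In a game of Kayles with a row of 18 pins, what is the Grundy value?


Kayles: a move removes 1 or 2 adjacent pins from a contiguous row.
Removing pins from a row of k leaves two independent rows (a, b) with a + b = k - 1 (one pin) or a + b = k - 2 (two pins); an end removal gives a = 0.
By Sprague-Grundy, G(k) = mex{ G(a) XOR G(b) } over all these splits. G(0) = 0.
G(1): splits (0,0):0^0=0 -> mex({0}) = 1
G(2): splits (0,1):0^1=1 (0,0):0^0=0 -> mex({0, 1}) = 2
G(3): splits (0,2):0^2=2 (1,1):1^1=0 (0,1):0^1=1 -> mex({0, 1, 2}) = 3
G(4): splits (0,3):0^3=3 (1,2):1^2=3 (0,2):0^2=2 (1,1):1^1=0 -> mex({0, 2, 3}) = 1
G(5): splits (0,4):0^1=1 (1,3):1^3=2 (2,2):2^2=0 (0,3):0^3=3 (1,2):1^2=3 -> mex({0, 1, 2, 3}) = 4
G(6) = mex({0, 1, 2, 4}) = 3
G(7) = mex({0, 1, 3, 4, 5}) = 2
G(8) = mex({0, 2, 3, 5, 6}) = 1
G(9) = mex({0, 1, 2, 3, 6, 7}) = 4
G(10) = mex({0, 1, 3, 4, 5, 7}) = 2
G(11) = mex({0, 1, 2, 3, 4, 5}) = 6
G(12) = mex({0, 1, 2, 3, 5, 6, 7}) = 4
G(13) = mex({0, 2, 3, 4, 6, 7}) = 1
G(14) = mex({0, 1, 4, 5, 6, 7}) = 2
G(15) = mex({0, 1, 2, 3, 4, 5, 6}) = 7
G(16) = mex({0, 2, 3, 5, 6, 7}) = 1
G(17) = mex({0, 1, 2, 3, 5, 6, 7}) = 4
G(18) = mex({0, 1, 2, 4, 5, 6}) = 3
Therefore G(18) = 3.

3


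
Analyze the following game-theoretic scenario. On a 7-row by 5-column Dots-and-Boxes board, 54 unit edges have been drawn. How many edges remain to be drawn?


Grid: 7 x 5 boxes, i.e. 8 rows and 6 columns of dots.
Horizontal edges: (rows + 1) * cols = 8 * 5 = 40
Vertical edges: rows * (cols + 1) = 7 * 6 = 42
Total edges: 40 + 42 = 82
Edges drawn: 54
Remaining: 82 - 54 = 28

28


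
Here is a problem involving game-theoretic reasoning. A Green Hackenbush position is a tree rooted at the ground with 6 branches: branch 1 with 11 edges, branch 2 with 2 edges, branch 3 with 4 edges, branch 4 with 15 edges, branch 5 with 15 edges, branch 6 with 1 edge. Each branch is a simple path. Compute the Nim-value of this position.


The tree has 6 branches from the ground vertex.
In Green Hackenbush, the Nim-value of a simple path of length k is k.
Branch 1: length 11, Nim-value = 11
Branch 2: length 2, Nim-value = 2
Branch 3: length 4, Nim-value = 4
Branch 4: length 15, Nim-value = 15
Branch 5: length 15, Nim-value = 15
Branch 6: length 1, Nim-value = 1
Total Nim-value = XOR of all branch values:
0 XOR 11 = 11
11 XOR 2 = 9
9 XOR 4 = 13
13 XOR 15 = 2
2 XOR 15 = 13
13 XOR 1 = 12
Nim-value of the tree = 12

12


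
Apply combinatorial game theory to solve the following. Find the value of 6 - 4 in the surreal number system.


x = 6, y = 4
x - y = 6 - 4 = 2

2


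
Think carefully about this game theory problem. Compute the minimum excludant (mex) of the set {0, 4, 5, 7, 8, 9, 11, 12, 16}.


Set = {0, 4, 5, 7, 8, 9, 11, 12, 16}
0 is in the set.
1 is NOT in the set. This is the mex.
mex = 1

1


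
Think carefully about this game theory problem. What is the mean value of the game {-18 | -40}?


Game = {-18 | -40}, a switch {a | b} with numbers a > b.
Its thermograph has left wall a - t and right wall b + t, which meet at t = (a - b)/2, where both equal (a + b)/2. So the mast (mean value) is at (a + b)/2.
Mean = (-18 + (-40))/2 = -58/2 = -29

-29


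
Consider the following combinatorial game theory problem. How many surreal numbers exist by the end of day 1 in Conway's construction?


Day 0: {|} = 0 is born. Count = 1.
Day n: the number of surreal numbers born by day n is 2^(n+1) - 1.
By day 0: 2^1 - 1 = 1
By day 1: 2^2 - 1 = 3
By day 1: 3 surreal numbers.

3


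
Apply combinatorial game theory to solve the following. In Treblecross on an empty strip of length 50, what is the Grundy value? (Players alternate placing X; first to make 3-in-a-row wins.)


Treblecross: place X on empty cells; 3-in-a-row wins.
Playing within two cells of an existing X lets the opponent win at once, so sensible play treats the cells i-2..i+2 around each X as dead. The player left with no safe cell loses, so this is a normal-play take-away game on strips of safe cells.
Placing X at cell i (0-indexed) of a strip of k safe cells leaves independent strips of sizes max(0, i-2) and max(0, k-i-3). Hence G(k) = mex{ G(max(0,i-2)) XOR G(max(0,k-i-3)) : 0 <= i < k }, with G(0) = 0.
G(1): splits (0,0):0^0=0 -> mex({0}) = 1
G(2): splits (0,0):0^0=0 -> mex({0}) = 1
G(3): splits (0,0):0^0=0 -> mex({0}) = 1
G(4): splits (0,1):0^1=1 (0,0):0^0=0 -> mex({0, 1}) = 2
G(5): splits (0,2):0^1=1 (0,1):0^1=1 (0,0):0^0=0 -> mex({0, 1}) = 2
G(6) = mex({1}) = 0
G(7) = mex({0, 1, 2}) = 3
G(8) = mex({0, 1, 2}) = 3
G(9) = mex({0, 2}) = 1
G(10) = mex({0, 2, 3}) = 1
G(11) = mex({0, 3}) = 1
G(12) = mex({1, 3}) = 0
G(13) = mex({0, 1, 2, 3}) = 4
G(14) = mex({0, 1, 2}) = 3
G(15) = mex({0, 1, 2}) = 3
G(16) = mex({0, 1, 2, 4}) = 3
G(17) = mex({0, 1, 3, 4}) = 2
G(18) = mex({0, 1, 3, 4}) = 2
G(19) = mex({0, 1, 3, 5}) = 2
G(20) = mex({0, 1, 2, 3, 5}) = 4
G(21) = mex({0, 1, 2, 3, 5}) = 4
G(22) = mex({1, 2, 6}) = 0
G(23) = mex({0, 1, 2, 3, 4, 6}) = 5
G(24) = mex({0, 1, 2, 3, 4}) = 5
G(25) = mex({0, 1, 3, 4, 7}) = 2
G(26) = mex({0, 1, 3, 4, 5, 7}) = 2
G(27) = mex({0, 1, 3, 5}) = 2
G(28) = mex({0, 1, 2, 5}) = 3
G(29) = mex({0, 1, 2, 4, 5, 6}) = 3
G(30) = mex({1, 2, 4, 6}) = 0
G(31) = mex({0, 1, 2, 3, 4, 6}) = 5
G(32) = mex({1, 2, 3, 4, 7}) = 0
G(33) = mex({0, 3, 7}) = 1
G(34) = mex({0, 2, 3, 5, 7}) = 1
G(35) = mex({0, 2, 3, 5, 6}) = 1
G(36) = mex({0, 1, 2, 5, 6}) = 3
G(37) = mex({0, 1, 2, 4, 5, 6}) = 3
G(38) = mex({0, 1, 2, 4}) = 3
G(39) = mex({0, 1, 2, 3, 4, 7}) = 5
G(40) = mex({0, 1, 2, 3, 4, 5, 7}) = 6
G(41) = mex({0, 1, 2, 3, 5, 7}) = 4
G(42) = mex({0, 1, 2, 3, 5, 6, 7}) = 4
G(43) = mex({0, 2, 3, 5, 6}) = 1
G(44) = mex({1, 2, 3, 4, 5, 6}) = 0
G(45) = mex({0, 1, 2, 3, 4, 6, 7}) = 5
G(46) = mex({0, 1, 2, 3, 4, 7}) = 5
G(47) = mex({0, 1, 2, 3, 4, 5, 7}) = 6
G(48) = mex({0, 1, 2, 3, 4, 5, 7}) = 6
G(49) = mex({0, 1, 3, 4, 5, 7}) = 2
G(50) = mex({0, 1, 2, 3, 4, 5, 6}) = 7
Therefore G(50) = 7.

7


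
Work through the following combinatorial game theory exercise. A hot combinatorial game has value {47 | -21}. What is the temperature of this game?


The game is {47 | -21}, a switch {a | b} with numbers a > b.
Cooling {a | b} by t gives {a - t | b + t}, which stops being hot when a - t = b + t, i.e. at t = (a - b)/2. So the temperature of a switch is (a - b)/2.
Temperature = (Left option - Right option) / 2
= (47 - (-21)) / 2
= 68 / 2
= 34

34


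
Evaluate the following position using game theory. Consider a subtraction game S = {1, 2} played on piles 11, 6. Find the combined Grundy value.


Subtraction set: {1, 2}
For this subtraction set, G(n) = n mod 3 (period = max + 1 = 3).
Pile 1 (size 11): G(11) = 11 mod 3 = 2
Pile 2 (size 6): G(6) = 6 mod 3 = 0
Total Grundy value = XOR of all: 2 XOR 0 = 2

2


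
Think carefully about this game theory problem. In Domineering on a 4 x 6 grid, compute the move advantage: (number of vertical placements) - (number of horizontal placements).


Board is 4 x 6 (rows x cols).
Left (vertical) placements: (rows-1) * cols = 3 * 6 = 18
Right (horizontal) placements: rows * (cols-1) = 4 * 5 = 20
Advantage = Left - Right = 18 - 20 = -2

-2


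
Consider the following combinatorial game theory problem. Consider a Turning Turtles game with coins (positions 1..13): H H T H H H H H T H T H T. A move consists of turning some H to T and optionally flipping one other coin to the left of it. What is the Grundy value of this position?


Coins: H H T H H H H H T H T H T
Key fact: a single head at position k behaves exactly like a Nim heap of size k (turning it to T and optionally flipping a coin at j < k corresponds to moving the heap from k to j, or to 0), and heads combine as a disjunctive sum (two heads at the same place would cancel, matching j XOR j = 0). So the Nim-value is the XOR of the 1-indexed positions of the heads.
Face-up positions (1-indexed): [1, 2, 4, 5, 6, 7, 8, 10, 12]
XOR 0 with 1: 0 XOR 1 = 1
XOR 1 with 2: 1 XOR 2 = 3
XOR 3 with 4: 3 XOR 4 = 7
XOR 7 with 5: 7 XOR 5 = 2
XOR 2 with 6: 2 XOR 6 = 4
XOR 4 with 7: 4 XOR 7 = 3
XOR 3 with 8: 3 XOR 8 = 11
XOR 11 with 10: 11 XOR 10 = 1
XOR 1 with 12: 1 XOR 12 = 13
Nim-value = 13

13


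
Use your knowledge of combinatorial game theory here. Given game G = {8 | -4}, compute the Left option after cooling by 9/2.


Original game: {8 | -4} (a switch {a | b} with a > b).
Cooling by t (for t below the temperature (a - b)/2 = 6) taxes each move by t: {a | b} cooled by t is {a - t | b + t}.
Cooling amount: t = 9/2
Cooled Left option: 8 - 9/2 = 7/2
Cooled Right option: -4 + 9/2 = 1/2
Cooled game: {7/2 | 1/2}
Left option = 7/2

7/2


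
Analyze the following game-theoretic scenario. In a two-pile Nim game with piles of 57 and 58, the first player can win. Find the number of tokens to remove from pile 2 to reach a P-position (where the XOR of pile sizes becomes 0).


Piles: 57 and 58
Current XOR: 57 XOR 58 = 3 (non-zero, so this is an N-position).
To make the XOR zero, we need to find a move that balances the piles.
For pile 2 (size 58): target = 58 XOR 3 = 57
We reduce pile 2 from 58 to 57.
Tokens removed: 58 - 57 = 1
Verification: 57 XOR 57 = 0

1


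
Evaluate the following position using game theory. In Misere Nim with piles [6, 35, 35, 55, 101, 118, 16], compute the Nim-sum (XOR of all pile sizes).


We need the XOR (exclusive or) of all pile sizes.
After XOR-ing pile 1 (size 6): 0 XOR 6 = 6
After XOR-ing pile 2 (size 35): 6 XOR 35 = 37
After XOR-ing pile 3 (size 35): 37 XOR 35 = 6
After XOR-ing pile 4 (size 55): 6 XOR 55 = 49
After XOR-ing pile 5 (size 101): 49 XOR 101 = 84
After XOR-ing pile 6 (size 118): 84 XOR 118 = 34
After XOR-ing pile 7 (size 16): 34 XOR 16 = 50
The Nim-value of this position is 50.

50


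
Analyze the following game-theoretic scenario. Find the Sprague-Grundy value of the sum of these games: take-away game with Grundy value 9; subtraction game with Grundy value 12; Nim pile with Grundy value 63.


By the Sprague-Grundy theorem, the Grundy value of a sum of games is the XOR of individual Grundy values.
take-away game: Grundy value = 9. Running XOR: 0 XOR 9 = 9
subtraction game: Grundy value = 12. Running XOR: 9 XOR 12 = 5
Nim pile: Grundy value = 63. Running XOR: 5 XOR 63 = 58
The combined Grundy value is 58.

58


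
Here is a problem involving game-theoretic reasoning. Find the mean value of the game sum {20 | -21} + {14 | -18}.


G1 = {20 | -21}, G2 = {14 | -18}
Each is a switch {a | b} with numbers a > b; its mean value is (a + b)/2, and mean value is additive over game sums: m(G1 + G2) = m(G1) + m(G2).
Mean of G1 = (20 + (-21))/2 = -1/2 = -1/2
Mean of G2 = (14 + (-18))/2 = -4/2 = -2
Mean of G1 + G2 = -1/2 + -2 = -5/2

-5/2


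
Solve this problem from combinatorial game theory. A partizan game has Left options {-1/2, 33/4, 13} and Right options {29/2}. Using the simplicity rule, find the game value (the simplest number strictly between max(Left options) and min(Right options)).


Left options: {-1/2, 33/4, 13}, max = 13
Right options: {29/2}, min = 29/2
All options are numbers and max(Left) < min(Right), so by the simplicity theorem the value is the simplest (earliest-born) number strictly between 13 and 29/2.
The only integer strictly between 13 and 29/2 is 14.
No non-integer in the interval can be simpler: if x is a non-integer in the interval, then floor(x) or ceil(x) also lies in the interval (the interval contains an integer), and both are proper prefixes of x's sign expansion, i.e. born earlier. So the game value is 14.
Game value = 14

14


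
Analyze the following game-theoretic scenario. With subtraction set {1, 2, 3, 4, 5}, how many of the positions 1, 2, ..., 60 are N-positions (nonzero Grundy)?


Subtraction set S = {1, 2, 3, 4, 5}, so G(n) = n mod 6.
G(n) = 0 when n is a multiple of 6.
Multiples of 6 in [1, 60]: 10
N-positions (nonzero Grundy) = 60 - 10 = 50

50


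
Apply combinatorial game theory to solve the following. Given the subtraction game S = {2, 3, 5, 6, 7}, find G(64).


The subtraction set is S = {2, 3, 5, 6, 7}.
G(k) = mex{ G(k - s) : s in S, s <= k }. We compute iteratively: G(0) = 0.
G(1) = mex({}) = 0
G(2) = mex({0}) = 1
G(3) = mex({0}) = 1
G(4) = mex({0, 1}) = 2
G(5) = mex({0, 1}) = 2
G(6) = mex({0, 1, 2}) = 3
G(7) = mex({0, 1, 2}) = 3
G(8) = mex({0, 1, 2, 3}) = 4
G(9) = mex({1, 2, 3}) = 0
G(10) = mex({1, 2, 3, 4}) = 0
G(11) = mex({0, 2, 3, 4}) = 1
G(12) = mex({0, 2, 3}) = 1
G(13) = mex({0, 1, 3, 4}) = 2
G(14) = mex({0, 1, 3, 4}) = 2
G(15) = mex({0, 1, 2, 4}) = 3
Observe that G(9)..G(15) = 0, 0, 1, 1, 2, 2, 3 repeats G(0)..G(6) = 0, 0, 1, 1, 2, 2, 3.
For k >= max(S) = 7, G(k) is determined by the previous 7 values G(k-7)..G(k-1); a window of 7 consecutive values has recurred shifted by 9, so by induction G(k + 9) = G(k) for all k >= 0: the sequence is periodic from the start with period 9.
One period: G(0..8) = 0, 0, 1, 1, 2, 2, 3, 3, 4.
64 mod 9 = 1, so G(64) = G(1) = 0.

0


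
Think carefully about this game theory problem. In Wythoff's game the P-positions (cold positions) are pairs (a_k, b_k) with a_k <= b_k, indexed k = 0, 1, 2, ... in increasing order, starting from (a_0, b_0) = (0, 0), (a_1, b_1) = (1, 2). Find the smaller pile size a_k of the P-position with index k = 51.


By Wythoff's theorem, a_k = floor(k * phi) and b_k = floor(k * phi^2) = a_k + k, where phi = (1 + sqrt(5))/2 is the golden ratio.
phi = (1 + sqrt(5))/2 = 1.618034
k = 51
k * phi = 51 * 1.618034 = 82.519733
a_51 = floor(k * phi) = 82

82


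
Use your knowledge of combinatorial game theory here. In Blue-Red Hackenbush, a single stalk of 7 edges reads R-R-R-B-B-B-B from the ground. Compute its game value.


Edges (from ground): R-R-R-B-B-B-B
By Berlekamp's sign-expansion rule, a Blue-Red Hackenbush stalk has the value of the surreal number whose sign sequence is the edge sequence with B -> + and R -> -.
Sign sequence: ---++++
Trace the sign expansion in the surreal number tree, starting from 0:
Edge 1: R (sign -) -> bounds (-inf, 0), value = -1
Edge 2: R (sign -) -> bounds (-inf, -1), value = -2
Edge 3: R (sign -) -> bounds (-inf, -2), value = -3
Edge 4: B (sign +) -> bounds (-3, -2), value = -5/2
Edge 5: B (sign +) -> bounds (-5/2, -2), value = -9/4
Edge 6: B (sign +) -> bounds (-9/4, -2), value = -17/8
Edge 7: B (sign +) -> bounds (-17/8, -2), value = -33/16
Game value = -33/16

-33/16


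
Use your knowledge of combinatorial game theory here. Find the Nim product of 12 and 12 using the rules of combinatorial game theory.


Nim multiplication is bilinear over XOR: (u XOR v) * w = (u*w) XOR (v*w).
So we split each operand into its bit components and XOR the pairwise Nim products.
12 = 4 + 8 (as XOR of powers of 2).
12 = 4 + 8 (as XOR of powers of 2).
Using the standard Nim-product table on single bits:
  2*2 = 3,   2*4 = 8,   2*8 = 12,
  4*4 = 6,   4*8 = 11,  8*8 = 13,
and  1*x = x (identity), k*l = l*k (commutative).
Pairwise Nim products:
  4 * 4 = 6
  4 * 8 = 11
  8 * 4 = 11
  8 * 8 = 13
XOR them: 6 XOR 11 XOR 11 XOR 13 = 11.
Result: 12 * 12 = 11 (in Nim).

11


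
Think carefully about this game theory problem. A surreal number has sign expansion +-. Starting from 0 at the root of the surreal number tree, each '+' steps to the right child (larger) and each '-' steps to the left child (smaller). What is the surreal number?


Sign expansion: +-
Rule: track bounds (lo, hi), initially (-inf, +inf). On '+', the current value becomes lo and we move to the simplest number in (value, hi): value + 1 if hi = +inf, otherwise the midpoint (value + hi)/2. On '-', the current value becomes hi and we move to value - 1 if lo = -inf, otherwise the midpoint (lo + value)/2.
Start at 0.
Step 1: sign = +, move right. Bounds: (0, +inf). Value = 1
Step 2: sign = -, move left. Bounds: (0, 1). Value = 1/2
The surreal number with sign expansion +- is 1/2.

1/2


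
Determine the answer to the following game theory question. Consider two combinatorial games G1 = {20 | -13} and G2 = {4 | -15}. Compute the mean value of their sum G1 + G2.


G1 = {20 | -13}, G2 = {4 | -15}
Each is a switch {a | b} with numbers a > b; its mean value is (a + b)/2, and mean value is additive over game sums: m(G1 + G2) = m(G1) + m(G2).
Mean of G1 = (20 + (-13))/2 = 7/2 = 7/2
Mean of G2 = (4 + (-15))/2 = -11/2 = -11/2
Mean of G1 + G2 = 7/2 + -11/2 = -2

-2


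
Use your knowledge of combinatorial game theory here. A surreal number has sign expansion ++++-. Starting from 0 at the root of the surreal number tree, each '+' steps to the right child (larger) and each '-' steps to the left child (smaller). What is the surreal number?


Sign expansion: ++++-
Rule: track bounds (lo, hi), initially (-inf, +inf). On '+', the current value becomes lo and we move to the simplest number in (value, hi): value + 1 if hi = +inf, otherwise the midpoint (value + hi)/2. On '-', the current value becomes hi and we move to value - 1 if lo = -inf, otherwise the midpoint (lo + value)/2.
Start at 0.
Step 1: sign = +, move right. Bounds: (0, +inf). Value = 1
Step 2: sign = +, move right. Bounds: (1, +inf). Value = 2
Step 3: sign = +, move right. Bounds: (2, +inf). Value = 3
Step 4: sign = +, move right. Bounds: (3, +inf). Value = 4
Step 5: sign = -, move left. Bounds: (3, 4). Value = 7/2
The surreal number with sign expansion ++++- is 7/2.

7/2


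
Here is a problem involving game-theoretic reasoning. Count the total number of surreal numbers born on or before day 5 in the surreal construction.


Day 0: {|} = 0 is born. Count = 1.
Day n: the number of surreal numbers born by day n is 2^(n+1) - 1.
By day 0: 2^1 - 1 = 1
By day 1: 2^2 - 1 = 3
By day 2: 2^3 - 1 = 7
By day 3: 2^4 - 1 = 15
By day 4: 2^5 - 1 = 31
By day 5: 2^6 - 1 = 63
By day 5: 63 surreal numbers.

63


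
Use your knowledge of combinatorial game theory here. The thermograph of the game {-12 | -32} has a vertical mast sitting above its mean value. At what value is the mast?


Game = {-12 | -32}, a switch {a | b} with numbers a > b.
Its thermograph has left wall a - t and right wall b + t, which meet at t = (a - b)/2, where both equal (a + b)/2. So the mast (mean value) is at (a + b)/2.
Mean = (-12 + (-32))/2 = -44/2 = -22

-22


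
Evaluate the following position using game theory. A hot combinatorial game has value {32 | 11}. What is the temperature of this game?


The game is {32 | 11}, a switch {a | b} with numbers a > b.
Cooling {a | b} by t gives {a - t | b + t}, which stops being hot when a - t = b + t, i.e. at t = (a - b)/2. So the temperature of a switch is (a - b)/2.
Temperature = (Left option - Right option) / 2
= (32 - (11)) / 2
= 21 / 2
= 21/2

21/2


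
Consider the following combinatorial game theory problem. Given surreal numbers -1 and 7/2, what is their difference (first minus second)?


x = -1, y = 7/2
Converting to common denominator: 2
x = -2/2, y = 7/2
x - y = -1 - 7/2 = -9/2

-9/2


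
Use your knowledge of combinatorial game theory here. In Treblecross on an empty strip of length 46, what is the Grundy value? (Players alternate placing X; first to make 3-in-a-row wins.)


Treblecross: place X on empty cells; 3-in-a-row wins.
Playing within two cells of an existing X lets the opponent win at once, so sensible play treats the cells i-2..i+2 around each X as dead. The player left with no safe cell loses, so this is a normal-play take-away game on strips of safe cells.
Placing X at cell i (0-indexed) of a strip of k safe cells leaves independent strips of sizes max(0, i-2) and max(0, k-i-3). Hence G(k) = mex{ G(max(0,i-2)) XOR G(max(0,k-i-3)) : 0 <= i < k }, with G(0) = 0.
G(1): splits (0,0):0^0=0 -> mex({0}) = 1
G(2): splits (0,0):0^0=0 -> mex({0}) = 1
G(3): splits (0,0):0^0=0 -> mex({0}) = 1
G(4): splits (0,1):0^1=1 (0,0):0^0=0 -> mex({0, 1}) = 2
G(5): splits (0,2):0^1=1 (0,1):0^1=1 (0,0):0^0=0 -> mex({0, 1}) = 2
G(6) = mex({1}) = 0
G(7) = mex({0, 1, 2}) = 3
G(8) = mex({0, 1, 2}) = 3
G(9) = mex({0, 2}) = 1
G(10) = mex({0, 2, 3}) = 1
G(11) = mex({0, 3}) = 1
G(12) = mex({1, 3}) = 0
G(13) = mex({0, 1, 2, 3}) = 4
G(14) = mex({0, 1, 2}) = 3
G(15) = mex({0, 1, 2}) = 3
G(16) = mex({0, 1, 2, 4}) = 3
G(17) = mex({0, 1, 3, 4}) = 2
G(18) = mex({0, 1, 3, 4}) = 2
G(19) = mex({0, 1, 3, 5}) = 2
G(20) = mex({0, 1, 2, 3, 5}) = 4
G(21) = mex({0, 1, 2, 3, 5}) = 4
G(22) = mex({1, 2, 6}) = 0
G(23) = mex({0, 1, 2, 3, 4, 6}) = 5
G(24) = mex({0, 1, 2, 3, 4}) = 5
G(25) = mex({0, 1, 3, 4, 7}) = 2
G(26) = mex({0, 1, 3, 4, 5, 7}) = 2
G(27) = mex({0, 1, 3, 5}) = 2
G(28) = mex({0, 1, 2, 5}) = 3
G(29) = mex({0, 1, 2, 4, 5, 6}) = 3
G(30) = mex({1, 2, 4, 6}) = 0
G(31) = mex({0, 1, 2, 3, 4, 6}) = 5
G(32) = mex({1, 2, 3, 4, 7}) = 0
G(33) = mex({0, 3, 7}) = 1
G(34) = mex({0, 2, 3, 5, 7}) = 1
G(35) = mex({0, 2, 3, 5, 6}) = 1
G(36) = mex({0, 1, 2, 5, 6}) = 3
G(37) = mex({0, 1, 2, 4, 5, 6}) = 3
G(38) = mex({0, 1, 2, 4}) = 3
G(39) = mex({0, 1, 2, 3, 4, 7}) = 5
G(40) = mex({0, 1, 2, 3, 4, 5, 7}) = 6
G(41) = mex({0, 1, 2, 3, 5, 7}) = 4
G(42) = mex({0, 1, 2, 3, 5, 6, 7}) = 4
G(43) = mex({0, 2, 3, 5, 6}) = 1
G(44) = mex({1, 2, 3, 4, 5, 6}) = 0
G(45) = mex({0, 1, 2, 3, 4, 6, 7}) = 5
G(46) = mex({0, 1, 2, 3, 4, 7}) = 5
Therefore G(46) = 5.

5


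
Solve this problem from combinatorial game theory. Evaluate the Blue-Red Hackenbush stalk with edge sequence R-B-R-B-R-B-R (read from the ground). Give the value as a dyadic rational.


Edges (from ground): R-B-R-B-R-B-R
By Berlekamp's sign-expansion rule, a Blue-Red Hackenbush stalk has the value of the surreal number whose sign sequence is the edge sequence with B -> + and R -> -.
Sign sequence: -+-+-+-
Trace the sign expansion in the surreal number tree, starting from 0:
Edge 1: R (sign -) -> bounds (-inf, 0), value = -1
Edge 2: B (sign +) -> bounds (-1, 0), value = -1/2
Edge 3: R (sign -) -> bounds (-1, -1/2), value = -3/4
Edge 4: B (sign +) -> bounds (-3/4, -1/2), value = -5/8
Edge 5: R (sign -) -> bounds (-3/4, -5/8), value = -11/16
Edge 6: B (sign +) -> bounds (-11/16, -5/8), value = -21/32
Edge 7: R (sign -) -> bounds (-11/16, -21/32), value = -43/64
Game value = -43/64

-43/64


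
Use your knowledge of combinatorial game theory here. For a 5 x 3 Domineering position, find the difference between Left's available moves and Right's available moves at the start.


Board is 5 x 3 (rows x cols).
Left (vertical) placements: (rows-1) * cols = 4 * 3 = 12
Right (horizontal) placements: rows * (cols-1) = 5 * 2 = 10
Advantage = Left - Right = 12 - 10 = 2

2


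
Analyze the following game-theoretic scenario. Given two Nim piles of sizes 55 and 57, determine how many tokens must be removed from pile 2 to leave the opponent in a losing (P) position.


Piles: 55 and 57
Current XOR: 55 XOR 57 = 14 (non-zero, so this is an N-position).
To make the XOR zero, we need to find a move that balances the piles.
For pile 2 (size 57): target = 57 XOR 14 = 55
We reduce pile 2 from 57 to 55.
Tokens removed: 57 - 55 = 2
Verification: 55 XOR 55 = 0

2


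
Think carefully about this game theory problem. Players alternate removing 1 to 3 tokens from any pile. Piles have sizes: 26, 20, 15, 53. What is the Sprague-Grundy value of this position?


Subtraction set: {1, 2, 3}
For this subtraction set, G(n) = n mod 4 (period = max + 1 = 4).
Pile 1 (size 26): G(26) = 26 mod 4 = 2
Pile 2 (size 20): G(20) = 20 mod 4 = 0
Pile 3 (size 15): G(15) = 15 mod 4 = 3
Pile 4 (size 53): G(53) = 53 mod 4 = 1
Total Grundy value = XOR of all: 2 XOR 0 XOR 3 XOR 1 = 0

0


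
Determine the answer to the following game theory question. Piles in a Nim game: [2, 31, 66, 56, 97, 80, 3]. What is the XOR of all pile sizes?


We need the XOR (exclusive or) of all pile sizes.
After XOR-ing pile 1 (size 2): 0 XOR 2 = 2
After XOR-ing pile 2 (size 31): 2 XOR 31 = 29
After XOR-ing pile 3 (size 66): 29 XOR 66 = 95
After XOR-ing pile 4 (size 56): 95 XOR 56 = 103
After XOR-ing pile 5 (size 97): 103 XOR 97 = 6
After XOR-ing pile 6 (size 80): 6 XOR 80 = 86
After XOR-ing pile 7 (size 3): 86 XOR 3 = 85
The Nim-value of this position is 85.

85


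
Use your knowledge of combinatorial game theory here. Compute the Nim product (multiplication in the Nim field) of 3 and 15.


Nim multiplication is bilinear over XOR: (u XOR v) * w = (u*w) XOR (v*w).
So we split each operand into its bit components and XOR the pairwise Nim products.
3 = 1 + 2 (as XOR of powers of 2).
15 = 1 + 2 + 4 + 8 (as XOR of powers of 2).
Using the standard Nim-product table on single bits:
  2*2 = 3,   2*4 = 8,   2*8 = 12,
  4*4 = 6,   4*8 = 11,  8*8 = 13,
and  1*x = x (identity), k*l = l*k (commutative).
Pairwise Nim products:
  1 * 1 = 1
  1 * 2 = 2
  1 * 4 = 4
  1 * 8 = 8
  2 * 1 = 2
  2 * 2 = 3
  2 * 4 = 8
  2 * 8 = 12
XOR them: 1 XOR 2 XOR 4 XOR 8 XOR 2 XOR 3 XOR 8 XOR 12 = 10.
Result: 3 * 15 = 10 (in Nim).

10


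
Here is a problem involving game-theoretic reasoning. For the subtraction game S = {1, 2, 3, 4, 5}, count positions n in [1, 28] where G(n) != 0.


Subtraction set S = {1, 2, 3, 4, 5}, so G(n) = n mod 6.
G(n) = 0 when n is a multiple of 6.
Multiples of 6 in [1, 28]: 4
N-positions (nonzero Grundy) = 28 - 4 = 24

24


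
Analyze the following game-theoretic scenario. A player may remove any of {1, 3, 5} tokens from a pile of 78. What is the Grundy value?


The subtraction set is S = {1, 3, 5}.
G(k) = mex{ G(k - s) : s in S, s <= k }. We compute iteratively: G(0) = 0.
G(1) = mex({0}) = 1
G(2) = mex({1}) = 0
G(3) = mex({0}) = 1
G(4) = mex({1}) = 0
G(5) = mex({0}) = 1
G(6) = mex({1}) = 0
Observe that G(2)..G(6) = 0, 1, 0, 1, 0 repeats G(0)..G(4) = 0, 1, 0, 1, 0.
For k >= max(S) = 5, G(k) is determined by the previous 5 values G(k-5)..G(k-1); a window of 5 consecutive values has recurred shifted by 2, so by induction G(k + 2) = G(k) for all k >= 0: the sequence is periodic from the start with period 2.
One period: G(0..1) = 0, 1.
78 mod 2 = 0, so G(78) = G(0) = 0.

0


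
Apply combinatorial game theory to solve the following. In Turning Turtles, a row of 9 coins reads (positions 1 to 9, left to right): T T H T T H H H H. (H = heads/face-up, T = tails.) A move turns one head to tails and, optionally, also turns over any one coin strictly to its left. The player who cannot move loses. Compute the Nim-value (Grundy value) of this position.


Coins: T T H T T H H H H
Key fact: a single head at position k behaves exactly like a Nim heap of size k (turning it to T and optionally flipping a coin at j < k corresponds to moving the heap from k to j, or to 0), and heads combine as a disjunctive sum (two heads at the same place would cancel, matching j XOR j = 0). So the Nim-value is the XOR of the 1-indexed positions of the heads.
Face-up positions (1-indexed): [3, 6, 7, 8, 9]
XOR 0 with 3: 0 XOR 3 = 3
XOR 3 with 6: 3 XOR 6 = 5
XOR 5 with 7: 5 XOR 7 = 2
XOR 2 with 8: 2 XOR 8 = 10
XOR 10 with 9: 10 XOR 9 = 3
Nim-value = 3

3


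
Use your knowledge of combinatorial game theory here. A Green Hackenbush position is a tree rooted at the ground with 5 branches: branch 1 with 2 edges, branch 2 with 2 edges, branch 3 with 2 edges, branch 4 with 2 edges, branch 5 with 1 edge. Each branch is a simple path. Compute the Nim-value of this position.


The tree has 5 branches from the ground vertex.
In Green Hackenbush, the Nim-value of a simple path of length k is k.
Branch 1: length 2, Nim-value = 2
Branch 2: length 2, Nim-value = 2
Branch 3: length 2, Nim-value = 2
Branch 4: length 2, Nim-value = 2
Branch 5: length 1, Nim-value = 1
Total Nim-value = XOR of all branch values:
0 XOR 2 = 2
2 XOR 2 = 0
0 XOR 2 = 2
2 XOR 2 = 0
0 XOR 1 = 1
Nim-value of the tree = 1

1


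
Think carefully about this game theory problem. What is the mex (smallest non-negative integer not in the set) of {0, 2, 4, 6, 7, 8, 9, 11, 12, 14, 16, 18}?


Set = {0, 2, 4, 6, 7, 8, 9, 11, 12, 14, 16, 18}
0 is in the set.
1 is NOT in the set. This is the mex.
mex = 1

1


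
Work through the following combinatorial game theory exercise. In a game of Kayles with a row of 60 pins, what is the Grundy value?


Kayles: a move removes 1 or 2 adjacent pins from a contiguous row.
Removing pins from a row of k leaves two independent rows (a, b) with a + b = k - 1 (one pin) or a + b = k - 2 (two pins); an end removal gives a = 0.
By Sprague-Grundy, G(k) = mex{ G(a) XOR G(b) } over all these splits. G(0) = 0.
G(1): splits (0,0):0^0=0 -> mex({0}) = 1
G(2): splits (0,1):0^1=1 (0,0):0^0=0 -> mex({0, 1}) = 2
G(3): splits (0,2):0^2=2 (1,1):1^1=0 (0,1):0^1=1 -> mex({0, 1, 2}) = 3
G(4): splits (0,3):0^3=3 (1,2):1^2=3 (0,2):0^2=2 (1,1):1^1=0 -> mex({0, 2, 3}) = 1
G(5): splits (0,4):0^1=1 (1,3):1^3=2 (2,2):2^2=0 (0,3):0^3=3 (1,2):1^2=3 -> mex({0, 1, 2, 3}) = 4
G(6) = mex({0, 1, 2, 4}) = 3
G(7) = mex({0, 1, 3, 4, 5}) = 2
G(8) = mex({0, 2, 3, 5, 6}) = 1
G(9) = mex({0, 1, 2, 3, 6, 7}) = 4
G(10) = mex({0, 1, 3, 4, 5, 7}) = 2
G(11) = mex({0, 1, 2, 3, 4, 5}) = 6
G(12) = mex({0, 1, 2, 3, 5, 6, 7}) = 4
G(13) = mex({0, 2, 3, 4, 6, 7}) = 1
G(14) = mex({0, 1, 4, 5, 6, 7}) = 2
G(15) = mex({0, 1, 2, 3, 4, 5, 6}) = 7
G(16) = mex({0, 2, 3, 5, 6, 7}) = 1
G(17) = mex({0, 1, 2, 3, 5, 6, 7}) = 4
G(18) = mex({0, 1, 2, 4, 5, 6}) = 3
G(19) = mex({0, 1, 3, 4, 5, 7}) = 2
G(20) = mex({0, 2, 3, 4, 5, 6, 7}) = 1
G(21) = mex({0, 1, 2, 3, 5, 6, 7}) = 4
G(22) = mex({0, 1, 2, 3, 4, 5, 7}) = 6
G(23) = mex({0, 1, 2, 3, 4, 5, 6}) = 7
G(24) = mex({0, 1, 2, 3, 5, 6, 7}) = 4
G(25) = mex({0, 2, 3, 4, 6, 7}) = 1
G(26) = mex({0, 1, 3, 4, 5, 6, 7}) = 2
G(27) = mex({0, 1, 2, 3, 4, 5, 6, 7}) = 8
G(28) = mex({0, 1, 2, 3, 4, 6, 7, 8}) = 5
G(29) = mex({0, 1, 2, 3, 5, 6, 7, 8, 9}) = 4
G(30) = mex({0, 1, 2, 3, 4, 5, 6, 9, 10}) = 7
G(31) = mex({0, 1, 3, 4, 5, 7, 10, 11}) = 2
G(32) = mex({0, 2, 3, 4, 5, 6, 7, 9, 11}) = 1
G(33) = mex({0, 1, 2, 3, 4, 5, 6, 7, 9, 12}) = 8
G(34) = mex({0, 1, 2, 3, 4, 5, 7, 8, 11, 12}) = 6
G(35) = mex({0, 1, 2, 3, 4, 5, 6, 8, 9, 10, 11}) = 7
G(36) = mex({0, 1, 2, 3, 5, 6, 7, 9, 10}) = 4
G(37) = mex({0, 2, 3, 4, 6, 7, 9, 10, 11, 12}) = 1
G(38) = mex({0, 1, 3, 4, 5, 6, 7, 9, 10, 11, 12}) = 2
G(39) = mex({0, 1, 2, 4, 5, 6, 7, 9, 10, 12, 14}) = 3
G(40) = mex({0, 2, 3, 4, 6, 7, 11, 12, 14}) = 1
G(41) = mex({0, 1, 2, 3, 5, 6, 7, 9, 10, 11, 12}) = 4
G(42) = mex({0, 1, 2, 3, 4, 5, 6, 9, 10}) = 7
G(43) = mex({0, 1, 3, 4, 5, 7, 9, 10, 12, 15}) = 2
G(44) = mex({0, 2, 3, 4, 5, 6, 7, 9, 10, 12, 15}) = 1
G(45) = mex({0, 1, 2, 3, 4, 5, 6, 7, 9, 10, 12, 14}) = 8
G(46) = mex({0, 1, 3, 4, 5, 7, 8, 11, 12, 14}) = 2
G(47) = mex({0, 1, 2, 3, 4, 5, 6, 8, 9, 10, 11, 12}) = 7
G(48) = mex({0, 1, 2, 3, 5, 6, 7, 9, 10}) = 4
G(49) = mex({0, 2, 3, 4, 6, 7, 9, 10, 11, 12, 15}) = 1
G(50) = mex({0, 1, 4, 5, 6, 7, 9, 11, 12, 14, 15}) = 2
G(51) = mex({0, 1, 2, 3, 4, 5, 6, 7, 9, 12, 14, 15}) = 8
G(52) = mex({0, 2, 3, 4, 5, 6, 7, 8, 11, 12, 15}) = 1
G(53) = mex({0, 1, 2, 3, 5, 6, 7, 8, 9, 10, 11, 12}) = 4
G(54) = mex({0, 1, 2, 3, 4, 5, 6, 9, 10}) = 7
G(55) = mex({0, 1, 3, 4, 5, 7, 9, 10, 11, 12}) = 2
G(56) = mex({0, 2, 3, 4, 5, 6, 7, 9, 10, 11, 12, 13, 14}) = 1
G(57) = mex({0, 1, 2, 3, 5, 6, 7, 9, 10, 12, 13, 14, 15}) = 4
G(58) = mex({0, 1, 3, 4, 5, 7, 11, 12, 14, 15}) = 2
G(59) = mex({0, 1, 2, 3, 4, 5, 6, 9, 10, 11, 12, 15}) = 7
G(60) = mex({0, 1, 2, 3, 5, 6, 7, 9, 10}) = 4
Therefore G(60) = 4.

4


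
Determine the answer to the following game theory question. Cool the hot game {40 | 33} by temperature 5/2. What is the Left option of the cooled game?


Original game: {40 | 33} (a switch {a | b} with a > b).
Cooling by t (for t below the temperature (a - b)/2 = 7/2) taxes each move by t: {a | b} cooled by t is {a - t | b + t}.
Cooling amount: t = 5/2
Cooled Left option: 40 - 5/2 = 75/2
Cooled Right option: 33 + 5/2 = 71/2
Cooled game: {75/2 | 71/2}
Left option = 75/2

75/2


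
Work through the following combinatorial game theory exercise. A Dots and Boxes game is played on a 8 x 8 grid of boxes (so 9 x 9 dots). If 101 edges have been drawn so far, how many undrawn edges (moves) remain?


Grid: 8 x 8 boxes, i.e. 9 rows and 9 columns of dots.
Horizontal edges: (rows + 1) * cols = 9 * 8 = 72
Vertical edges: rows * (cols + 1) = 8 * 9 = 72
Total edges: 72 + 72 = 144
Edges drawn: 101
Remaining: 144 - 101 = 43

43


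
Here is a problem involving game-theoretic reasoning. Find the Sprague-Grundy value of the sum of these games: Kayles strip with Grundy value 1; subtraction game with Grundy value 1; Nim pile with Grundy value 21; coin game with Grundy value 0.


By the Sprague-Grundy theorem, the Grundy value of a sum of games is the XOR of individual Grundy values.
Kayles strip: Grundy value = 1. Running XOR: 0 XOR 1 = 1
subtraction game: Grundy value = 1. Running XOR: 1 XOR 1 = 0
Nim pile: Grundy value = 21. Running XOR: 0 XOR 21 = 21
coin game: Grundy value = 0. Running XOR: 21 XOR 0 = 21
The combined Grundy value is 21.

21


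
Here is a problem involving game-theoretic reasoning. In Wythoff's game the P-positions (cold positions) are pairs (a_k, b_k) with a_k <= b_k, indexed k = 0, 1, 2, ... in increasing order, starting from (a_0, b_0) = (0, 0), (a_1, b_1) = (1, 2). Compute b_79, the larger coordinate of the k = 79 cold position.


By Wythoff's theorem, a_k = floor(k * phi) and b_k = floor(k * phi^2) = a_k + k, where phi = (1 + sqrt(5))/2 is the golden ratio.
phi = (1 + sqrt(5))/2 = 1.618034
phi^2 = phi + 1 = 2.618034
k = 79
k * phi^2 = 79 * 2.618034 = 206.824685
b_79 = floor(k * phi^2) = 206 (check: a_79 + k = 127 + 79 = 206)

206


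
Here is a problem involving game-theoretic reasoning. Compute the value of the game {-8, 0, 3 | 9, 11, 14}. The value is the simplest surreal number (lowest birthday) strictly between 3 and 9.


Left options: {-8, 0, 3}, max = 3
Right options: {9, 11, 14}, min = 9
All options are numbers and max(Left) < min(Right), so by the simplicity theorem the value is the simplest (earliest-born) number strictly between 3 and 9.
Integers 4 through 8 all lie strictly between 3 and 9.
Among integers, the simplest (lowest birthday = smallest |n|; 0 is born on day 0, +-n on day n) is 4.
No non-integer in the interval can be simpler: if x is a non-integer in the interval, then floor(x) or ceil(x) also lies in the interval (the interval contains an integer), and both are proper prefixes of x's sign expansion, i.e. born earlier. So the game value is 4.
Game value = 4

4


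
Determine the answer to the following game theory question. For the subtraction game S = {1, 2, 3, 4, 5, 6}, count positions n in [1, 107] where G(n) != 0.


Subtraction set S = {1, 2, 3, 4, 5, 6}, so G(n) = n mod 7.
G(n) = 0 when n is a multiple of 7.
Multiples of 7 in [1, 107]: 15
N-positions (nonzero Grundy) = 107 - 15 = 92

92


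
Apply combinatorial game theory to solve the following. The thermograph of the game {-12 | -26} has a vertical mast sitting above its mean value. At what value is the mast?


Game = {-12 | -26}, a switch {a | b} with numbers a > b.
Its thermograph has left wall a - t and right wall b + t, which meet at t = (a - b)/2, where both equal (a + b)/2. So the mast (mean value) is at (a + b)/2.
Mean = (-12 + (-26))/2 = -38/2 = -19

-19


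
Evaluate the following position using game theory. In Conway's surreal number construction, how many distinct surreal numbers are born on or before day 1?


Day 0: {|} = 0 is born. Count = 1.
Day n: the number of surreal numbers born by day n is 2^(n+1) - 1.
By day 0: 2^1 - 1 = 1
By day 1: 2^2 - 1 = 3
By day 1: 3 surreal numbers.

3
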